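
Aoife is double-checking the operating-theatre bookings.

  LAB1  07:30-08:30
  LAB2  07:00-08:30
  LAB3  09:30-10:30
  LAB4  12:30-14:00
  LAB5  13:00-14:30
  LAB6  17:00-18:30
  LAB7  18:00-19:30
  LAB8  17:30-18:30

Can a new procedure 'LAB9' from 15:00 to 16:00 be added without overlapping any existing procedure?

LAB2: ends 08:30 at or before LAB9 starts 15:00 → clear.
LAB1: ends 08:30 at or before LAB9 starts 15:00 → clear.
LAB3: ends 10:30 at or before LAB9 starts 15:00 → clear.
LAB4: ends 14:00 at or before LAB9 starts 15:00 → clear.
LAB5: ends 14:30 at or before LAB9 starts 15:00 → clear.
LAB6: starts 17:00 at or after LAB9 ends 16:00 → clear.
LAB8: starts 17:30 at or after LAB9 ends 16:00 → clear.
LAB7: starts 18:00 at or after LAB9 ends 16:00 → clear.

Yes — the slot is free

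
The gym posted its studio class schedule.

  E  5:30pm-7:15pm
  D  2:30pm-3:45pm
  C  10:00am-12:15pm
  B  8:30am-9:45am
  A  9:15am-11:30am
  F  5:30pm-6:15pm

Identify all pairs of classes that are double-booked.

A & B, A & C, E & F

Sorted by start: B, A, C, D, E, F.
A starts before B ends → B and A overlap.
C starts after B ends, so B has no further overlaps.
C starts before A ends → A and C overlap.
D starts after A ends, so A has no further overlaps.
D starts after C ends, so C has no further overlaps.
E starts after D ends, so D has no further overlaps.
F starts before E ends → E and F overlap.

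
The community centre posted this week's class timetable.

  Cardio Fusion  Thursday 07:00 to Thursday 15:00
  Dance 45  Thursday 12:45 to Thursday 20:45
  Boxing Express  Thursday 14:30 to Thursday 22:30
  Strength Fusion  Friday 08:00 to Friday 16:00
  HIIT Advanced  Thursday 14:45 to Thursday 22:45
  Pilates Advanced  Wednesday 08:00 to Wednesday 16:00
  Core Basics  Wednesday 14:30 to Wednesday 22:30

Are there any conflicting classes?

Check each pair: they overlap iff neither finishes before the other starts.
Sorted by start: Pilates Advanced, Core Basics, Cardio Fusion, Dance 45, Boxing Express, HIIT Advanced, Strength Fusion.
Core Basics starts before Pilates Advanced ends → Pilates Advanced and Core Basics overlap.
That's a conflict, so the schedule is not conflict-free.

Yes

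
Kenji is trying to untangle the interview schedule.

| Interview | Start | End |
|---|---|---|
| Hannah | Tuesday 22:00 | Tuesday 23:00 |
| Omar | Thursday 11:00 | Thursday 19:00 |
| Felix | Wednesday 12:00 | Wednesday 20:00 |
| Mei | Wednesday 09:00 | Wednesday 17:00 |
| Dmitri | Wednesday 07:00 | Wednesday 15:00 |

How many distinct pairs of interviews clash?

Sorted by start: Hannah, Dmitri, Mei, Felix, Omar.
Dmitri starts after Hannah ends — done with Hannah.
Mei starts before Dmitri ends → Dmitri and Mei overlap.
Felix starts before Dmitri ends → Dmitri and Felix overlap.
Omar starts after Dmitri ends.
Felix starts before Mei ends → Mei and Felix overlap.
Omar starts after Mei ends.
Omar starts after Felix ends.
Overlapping pairs: Dmitri & Felix, Dmitri & Mei, Felix & Mei — 3 in total.

3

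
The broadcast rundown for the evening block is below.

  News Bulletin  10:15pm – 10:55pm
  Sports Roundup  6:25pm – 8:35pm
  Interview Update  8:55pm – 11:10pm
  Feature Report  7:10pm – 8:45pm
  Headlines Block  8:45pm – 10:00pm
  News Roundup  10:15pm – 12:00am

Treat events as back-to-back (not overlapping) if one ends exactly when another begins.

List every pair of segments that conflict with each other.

Feature Report & Sports Roundup, Headlines Block & Interview Update, Interview Update & News Bulletin, Interview Update & News Roundup, News Bulletin & News Roundup

Sorted by start: Sports Roundup, Feature Report, Headlines Block, Interview Update, News Bulletin, News Roundup.
Feature Report starts before Sports Roundup ends → Sports Roundup and Feature Report overlap.
Headlines Block starts after Sports Roundup ends, so Sports Roundup has no further overlaps.
Headlines Block starts exactly when Feature Report ends (back-to-back, no overlap), so Feature Report has no further overlaps.
Interview Update starts before Headlines Block ends → Headlines Block and Interview Update overlap.
News Bulletin starts after Headlines Block ends, so Headlines Block has no further overlaps.
News Bulletin starts before Interview Update ends → Interview Update and News Bulletin overlap.
News Roundup starts before Interview Update ends → Interview Update and News Roundup overlap.
News Roundup starts before News Bulletin ends → News Bulletin and News Roundup overlap.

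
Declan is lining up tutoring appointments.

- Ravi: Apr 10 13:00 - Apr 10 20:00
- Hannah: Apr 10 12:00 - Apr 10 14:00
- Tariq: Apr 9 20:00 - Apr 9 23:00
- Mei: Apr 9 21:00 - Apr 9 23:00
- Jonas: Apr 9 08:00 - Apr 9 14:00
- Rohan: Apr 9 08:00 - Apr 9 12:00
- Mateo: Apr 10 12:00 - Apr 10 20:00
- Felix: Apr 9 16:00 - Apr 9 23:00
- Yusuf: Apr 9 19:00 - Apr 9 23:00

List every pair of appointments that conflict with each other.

Check each pair: they overlap iff neither finishes before the other starts.
Sorted by start: Jonas, Rohan, Felix, Yusuf, Tariq, Mei, Hannah, Mateo, Ravi.
Rohan starts before Jonas ends → Jonas and Rohan overlap.
Felix starts after Jonas ends — done with Jonas.
Felix starts after Rohan ends — done with Rohan.
Yusuf starts before Felix ends → Felix and Yusuf overlap.
Tariq starts before Felix ends → Felix and Tariq overlap.
Mei starts before Felix ends → Felix and Mei overlap.
Hannah starts after Felix ends — done with Felix.
Tariq starts before Yusuf ends → Yusuf and Tariq overlap.
Mei starts before Yusuf ends → Yusuf and Mei overlap.
Hannah starts after Yusuf ends — done with Yusuf.
Mei starts before Tariq ends → Tariq and Mei overlap.
Hannah starts after Tariq ends — done with Tariq.
Hannah starts after Mei ends — done with Mei.
Mateo starts before Hannah ends → Hannah and Mateo overlap.
Ravi starts before Hannah ends → Hannah and Ravi overlap.
Ravi starts before Mateo ends → Mateo and Ravi overlap.

Felix & Mei, Felix & Tariq, Felix & Yusuf, Hannah & Mateo, Hannah & Ravi, Jonas & Rohan, Mateo & Ravi, Mei & Tariq, Mei & Yusuf, Tariq & Yusuf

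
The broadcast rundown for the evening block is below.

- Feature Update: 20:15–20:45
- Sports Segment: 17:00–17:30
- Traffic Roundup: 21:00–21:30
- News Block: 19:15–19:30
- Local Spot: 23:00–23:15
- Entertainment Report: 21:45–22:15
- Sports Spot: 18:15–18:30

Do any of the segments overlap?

No

Sorted by start: Sports Segment, Sports Spot, News Block, Feature Update, Traffic Roundup, Entertainment Report, Local Spot.
Sports Spot starts after Sports Segment ends; Sports Segment is clear from here.
News Block starts after Sports Spot ends; Sports Spot is clear from here.
Feature Update starts after News Block ends; News Block is clear from here.
Traffic Roundup starts after Feature Update ends; Feature Update is clear from here.
Entertainment Report starts after Traffic Roundup ends; Traffic Roundup is clear from here.
Local Spot starts after Entertainment Report ends.
Every pair is clear; the schedule has no overlaps.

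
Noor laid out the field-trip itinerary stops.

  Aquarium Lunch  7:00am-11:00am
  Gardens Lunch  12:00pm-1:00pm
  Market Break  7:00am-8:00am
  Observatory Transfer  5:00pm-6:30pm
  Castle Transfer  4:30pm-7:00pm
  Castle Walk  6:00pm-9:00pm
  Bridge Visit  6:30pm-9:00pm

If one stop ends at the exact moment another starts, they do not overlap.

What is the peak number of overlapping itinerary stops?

3

Walk through starts and ends in time order (an end at T is processed before a start at T):
7:00am start Aquarium Lunch → 1
7:00am start Market Break → 2
8:00am end Market Break → 1
11:00am end Aquarium Lunch → 0
12:00pm start Gardens Lunch → 1
1:00pm end Gardens Lunch → 0
4:30pm start Castle Transfer → 1
5:00pm start Observatory Transfer → 2
6:00pm start Castle Walk → 3
6:30pm end Observatory Transfer → 2
6:30pm start Bridge Visit → 3
7:00pm end Castle Transfer → 2
9:00pm end Bridge Visit → 1
9:00pm end Castle Walk → 0
Peak is 3, at 6:00pm (Castle Transfer, Castle Walk, Observatory Transfer).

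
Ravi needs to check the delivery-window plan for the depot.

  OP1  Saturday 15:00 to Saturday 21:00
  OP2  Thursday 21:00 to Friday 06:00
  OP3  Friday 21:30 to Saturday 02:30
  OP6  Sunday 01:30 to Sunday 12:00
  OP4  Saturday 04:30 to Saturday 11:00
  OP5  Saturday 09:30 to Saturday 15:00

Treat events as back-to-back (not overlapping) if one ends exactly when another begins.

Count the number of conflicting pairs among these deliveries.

Two intervals overlap when each starts before the other ends.
Sorted by start: OP2, OP3, OP4, OP5, OP1, OP6.
OP3 starts after OP2 ends, so nothing later overlaps OP2 either.
OP4 starts after OP3 ends, so nothing later overlaps OP3 either.
OP5 starts before OP4 ends → OP4 and OP5 overlap.
OP1 starts after OP4 ends, so nothing later overlaps OP4 either.
OP1 starts exactly when OP5 ends (back-to-back, no overlap), so nothing later overlaps OP5 either.
OP6 starts after OP1 ends.
Overlapping pairs: OP4 & OP5 — 1 in total.

1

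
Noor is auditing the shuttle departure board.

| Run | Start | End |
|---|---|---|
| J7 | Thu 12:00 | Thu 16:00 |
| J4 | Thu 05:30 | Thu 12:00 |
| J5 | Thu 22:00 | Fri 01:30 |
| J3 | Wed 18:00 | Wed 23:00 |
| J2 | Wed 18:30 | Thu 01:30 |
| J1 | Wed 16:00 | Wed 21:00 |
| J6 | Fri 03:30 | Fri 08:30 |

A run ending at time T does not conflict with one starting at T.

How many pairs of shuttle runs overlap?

Sorted by start: J1, J3, J2, J4, J7, J5, J6.
J3 starts before J1 ends → J1 and J3 overlap.
J2 starts before J1 ends → J1 and J2 overlap.
J4 starts after J1 ends, so J1 has no further overlaps.
J2 starts before J3 ends → J3 and J2 overlap.
J4 starts after J3 ends, so J3 has no further overlaps.
J4 starts after J2 ends, so J2 has no further overlaps.
J7 starts exactly when J4 ends (back-to-back, no overlap), so J4 has no further overlaps.
J5 starts after J7 ends, so J7 has no further overlaps.
J6 starts after J5 ends.
Overlapping pairs: J1 & J2, J1 & J3, J2 & J3 — 3 in total.

3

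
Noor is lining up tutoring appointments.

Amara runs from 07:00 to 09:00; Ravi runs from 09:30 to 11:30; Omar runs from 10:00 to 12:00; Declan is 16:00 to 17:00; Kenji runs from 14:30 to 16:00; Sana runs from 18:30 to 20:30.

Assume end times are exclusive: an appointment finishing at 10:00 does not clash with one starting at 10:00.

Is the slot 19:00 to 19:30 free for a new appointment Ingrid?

Amara: ends 09:00 at or before Ingrid starts 19:00 → clear.
Ravi: ends 11:30 at or before Ingrid starts 19:00 → clear.
Omar: ends 12:00 at or before Ingrid starts 19:00 → clear.
Kenji: ends 16:00 at or before Ingrid starts 19:00 → clear.
Declan: ends 17:00 at or before Ingrid starts 19:00 → clear.
Sana: starts 18:30 before Ingrid ends 19:30, and ends 20:30 after Ingrid starts 19:00 → overlap.
Ingrid overlaps Sana.

No — it overlaps Sana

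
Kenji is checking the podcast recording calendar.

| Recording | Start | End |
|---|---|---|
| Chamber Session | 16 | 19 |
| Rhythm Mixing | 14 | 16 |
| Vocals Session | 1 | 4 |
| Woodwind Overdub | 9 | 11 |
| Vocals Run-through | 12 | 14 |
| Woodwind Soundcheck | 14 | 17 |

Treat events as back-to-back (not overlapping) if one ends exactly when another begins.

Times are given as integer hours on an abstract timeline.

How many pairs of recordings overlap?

Two intervals overlap when each starts before the other ends.
Sorted by start: Vocals Session, Woodwind Overdub, Vocals Run-through, Rhythm Mixing, Woodwind Soundcheck, Chamber Session.
Woodwind Overdub starts after Vocals Session ends; Vocals Session is clear from here.
Vocals Run-through starts after Woodwind Overdub ends; Woodwind Overdub is clear from here.
Rhythm Mixing starts exactly when Vocals Run-through ends (back-to-back, no overlap); Vocals Run-through is clear from here.
Woodwind Soundcheck starts before Rhythm Mixing ends → Rhythm Mixing and Woodwind Soundcheck overlap.
Chamber Session starts exactly when Rhythm Mixing ends (back-to-back, no overlap).
Chamber Session starts before Woodwind Soundcheck ends → Woodwind Soundcheck and Chamber Session overlap.
Overlapping pairs: Chamber Session & Woodwind Soundcheck, Rhythm Mixing & Woodwind Soundcheck — 2 in total.

2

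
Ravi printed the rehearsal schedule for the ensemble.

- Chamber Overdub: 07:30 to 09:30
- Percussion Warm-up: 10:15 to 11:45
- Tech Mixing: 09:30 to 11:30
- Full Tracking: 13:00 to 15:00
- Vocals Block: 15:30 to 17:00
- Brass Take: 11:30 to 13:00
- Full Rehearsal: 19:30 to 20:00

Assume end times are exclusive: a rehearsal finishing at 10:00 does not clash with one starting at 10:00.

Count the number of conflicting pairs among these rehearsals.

Sorted by start: Chamber Overdub, Tech Mixing, Percussion Warm-up, Brass Take, Full Tracking, Vocals Block, Full Rehearsal.
Tech Mixing starts exactly when Chamber Overdub ends (back-to-back, no overlap), so Chamber Overdub has no further overlaps.
Percussion Warm-up starts before Tech Mixing ends → Tech Mixing and Percussion Warm-up overlap.
Brass Take starts exactly when Tech Mixing ends (back-to-back, no overlap), so Tech Mixing has no further overlaps.
Brass Take starts before Percussion Warm-up ends → Percussion Warm-up and Brass Take overlap.
Full Tracking starts after Percussion Warm-up ends, so Percussion Warm-up has no further overlaps.
Full Tracking starts exactly when Brass Take ends (back-to-back, no overlap), so Brass Take has no further overlaps.
Vocals Block starts after Full Tracking ends, so Full Tracking has no further overlaps.
Full Rehearsal starts after Vocals Block ends.
Overlapping pairs: Brass Take & Percussion Warm-up, Percussion Warm-up & Tech Mixing — 2 in total.

2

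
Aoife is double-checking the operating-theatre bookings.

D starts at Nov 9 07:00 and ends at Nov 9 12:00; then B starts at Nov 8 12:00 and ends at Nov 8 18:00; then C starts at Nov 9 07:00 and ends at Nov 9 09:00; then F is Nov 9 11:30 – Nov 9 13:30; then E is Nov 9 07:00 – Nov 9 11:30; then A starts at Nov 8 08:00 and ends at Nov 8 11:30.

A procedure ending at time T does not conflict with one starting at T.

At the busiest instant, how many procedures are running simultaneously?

Sort all start/end points and keep a running count:
Nov 8 08:00 start A → 1
Nov 8 11:30 end A → 0
Nov 8 12:00 start B → 1
Nov 8 18:00 end B → 0
Nov 9 07:00 start C → 1
Nov 9 07:00 start D → 2
Nov 9 07:00 start E → 3
Nov 9 09:00 end C → 2
Nov 9 11:30 end E → 1
Nov 9 11:30 start F → 2
Nov 9 12:00 end D → 1
Nov 9 13:30 end F → 0
Peak is 3, at Nov 9 07:00 (C, D, E).

3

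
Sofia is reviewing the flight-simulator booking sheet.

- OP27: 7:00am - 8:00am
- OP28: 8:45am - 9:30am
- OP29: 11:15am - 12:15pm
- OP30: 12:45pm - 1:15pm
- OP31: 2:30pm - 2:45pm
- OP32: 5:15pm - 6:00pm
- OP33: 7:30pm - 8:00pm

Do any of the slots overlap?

No

Sorted by start: OP27, OP28, OP29, OP30, OP31, OP32, OP33.
OP28 starts after OP27 ends, so nothing later overlaps OP27 either.
OP29 starts after OP28 ends, so nothing later overlaps OP28 either.
OP30 starts after OP29 ends, so nothing later overlaps OP29 either.
OP31 starts after OP30 ends, so nothing later overlaps OP30 either.
OP32 starts after OP31 ends, so nothing later overlaps OP31 either.
OP33 starts after OP32 ends.
Every pair is clear; the schedule has no overlaps.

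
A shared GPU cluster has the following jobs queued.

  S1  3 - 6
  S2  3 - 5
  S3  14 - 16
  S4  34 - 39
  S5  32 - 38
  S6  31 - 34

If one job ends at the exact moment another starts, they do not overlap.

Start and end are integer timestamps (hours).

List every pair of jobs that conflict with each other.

Sorted by start: S1, S2, S3, S6, S5, S4.
S2 starts before S1 ends → S1 and S2 overlap.
S3 starts after S1 ends; S1 is clear from here.
S3 starts after S2 ends; S2 is clear from here.
S6 starts after S3 ends; S3 is clear from here.
S5 starts before S6 ends → S6 and S5 overlap.
S4 starts exactly when S6 ends (back-to-back, no overlap).
S4 starts before S5 ends → S5 and S4 overlap.

S1 & S2, S4 & S5, S5 & S6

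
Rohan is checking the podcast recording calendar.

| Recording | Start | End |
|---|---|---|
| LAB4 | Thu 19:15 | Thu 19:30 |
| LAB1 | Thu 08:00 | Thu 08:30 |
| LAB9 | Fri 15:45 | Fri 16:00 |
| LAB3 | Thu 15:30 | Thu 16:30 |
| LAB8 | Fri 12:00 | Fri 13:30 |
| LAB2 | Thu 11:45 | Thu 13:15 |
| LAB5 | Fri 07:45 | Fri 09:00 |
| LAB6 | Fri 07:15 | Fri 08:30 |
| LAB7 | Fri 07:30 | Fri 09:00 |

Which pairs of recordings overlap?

Sorted by start: LAB1, LAB2, LAB3, LAB4, LAB6, LAB7, LAB5, LAB8, LAB9.
LAB2 starts after LAB1 ends, so LAB1 has no further overlaps.
LAB3 starts after LAB2 ends, so LAB2 has no further overlaps.
LAB4 starts after LAB3 ends, so LAB3 has no further overlaps.
LAB6 starts after LAB4 ends, so LAB4 has no further overlaps.
LAB7 starts before LAB6 ends → LAB6 and LAB7 overlap.
LAB5 starts before LAB6 ends → LAB6 and LAB5 overlap.
LAB8 starts after LAB6 ends, so LAB6 has no further overlaps.
LAB5 starts before LAB7 ends → LAB7 and LAB5 overlap.
LAB8 starts after LAB7 ends, so LAB7 has no further overlaps.
LAB8 starts after LAB5 ends, so LAB5 has no further overlaps.
LAB9 starts after LAB8 ends.

LAB5 & LAB6, LAB5 & LAB7, LAB6 & LAB7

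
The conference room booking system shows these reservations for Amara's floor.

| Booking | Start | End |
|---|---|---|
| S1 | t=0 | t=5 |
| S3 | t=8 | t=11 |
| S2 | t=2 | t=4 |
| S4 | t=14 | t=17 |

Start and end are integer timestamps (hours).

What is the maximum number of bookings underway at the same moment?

2

Sort all start/end points and keep a running count:
t=0 start S1 → 1
t=2 start S2 → 2
t=4 end S2 → 1
t=5 end S1 → 0
t=8 start S3 → 1
t=11 end S3 → 0
t=14 start S4 → 1
t=17 end S4 → 0
Peak is 2, at t=2 (S1, S2).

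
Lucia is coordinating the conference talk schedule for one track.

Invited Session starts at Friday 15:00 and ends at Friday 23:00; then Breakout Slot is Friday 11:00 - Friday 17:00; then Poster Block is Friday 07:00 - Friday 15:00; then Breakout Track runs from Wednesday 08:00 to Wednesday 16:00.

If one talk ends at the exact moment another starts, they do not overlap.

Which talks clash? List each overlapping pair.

Sorted by start: Breakout Track, Poster Block, Breakout Slot, Invited Session.
Poster Block starts after Breakout Track ends, so Breakout Track has no further overlaps.
Breakout Slot starts before Poster Block ends → Poster Block and Breakout Slot overlap.
Invited Session starts exactly when Poster Block ends (back-to-back, no overlap).
Invited Session starts before Breakout Slot ends → Breakout Slot and Invited Session overlap.

Breakout Slot & Invited Session, Breakout Slot & Poster Block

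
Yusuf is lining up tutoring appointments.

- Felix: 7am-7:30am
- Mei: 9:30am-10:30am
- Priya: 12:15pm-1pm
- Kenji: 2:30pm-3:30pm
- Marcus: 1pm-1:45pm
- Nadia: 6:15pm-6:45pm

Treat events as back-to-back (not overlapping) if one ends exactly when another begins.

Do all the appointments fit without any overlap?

Sorted by start: Felix, Mei, Priya, Marcus, Kenji, Nadia.
Mei starts after Felix ends, so Felix has no further overlaps.
Priya starts after Mei ends, so Mei has no further overlaps.
Marcus starts exactly when Priya ends (back-to-back, no overlap), so Priya has no further overlaps.
Kenji starts after Marcus ends, so Marcus has no further overlaps.
Nadia starts after Kenji ends.
Every pair is clear; the schedule has no overlaps.

Yes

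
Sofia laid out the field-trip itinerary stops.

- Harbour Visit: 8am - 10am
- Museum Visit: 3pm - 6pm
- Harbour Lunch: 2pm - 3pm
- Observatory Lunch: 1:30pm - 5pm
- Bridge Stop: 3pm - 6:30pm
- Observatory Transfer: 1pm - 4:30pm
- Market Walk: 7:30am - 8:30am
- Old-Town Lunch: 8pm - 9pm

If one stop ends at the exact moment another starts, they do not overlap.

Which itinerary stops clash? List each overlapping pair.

Sorted by start: Market Walk, Harbour Visit, Observatory Transfer, Observatory Lunch, Harbour Lunch, Bridge Stop, Museum Visit, Old-Town Lunch.
Harbour Visit starts before Market Walk ends → Market Walk and Harbour Visit overlap.
Observatory Transfer starts after Market Walk ends, so nothing later overlaps Market Walk either.
Observatory Transfer starts after Harbour Visit ends, so nothing later overlaps Harbour Visit either.
Observatory Lunch starts before Observatory Transfer ends → Observatory Transfer and Observatory Lunch overlap.
Harbour Lunch starts before Observatory Transfer ends → Observatory Transfer and Harbour Lunch overlap.
Bridge Stop starts before Observatory Transfer ends → Observatory Transfer and Bridge Stop overlap.
Museum Visit starts before Observatory Transfer ends → Observatory Transfer and Museum Visit overlap.
Old-Town Lunch starts after Observatory Transfer ends.
Harbour Lunch starts before Observatory Lunch ends → Observatory Lunch and Harbour Lunch overlap.
Bridge Stop starts before Observatory Lunch ends → Observatory Lunch and Bridge Stop overlap.
Museum Visit starts before Observatory Lunch ends → Observatory Lunch and Museum Visit overlap.
Old-Town Lunch starts after Observatory Lunch ends.
Bridge Stop starts exactly when Harbour Lunch ends (back-to-back, no overlap), so nothing later overlaps Harbour Lunch either.
Museum Visit starts before Bridge Stop ends → Bridge Stop and Museum Visit overlap.
Old-Town Lunch starts after Bridge Stop ends.
Old-Town Lunch starts after Museum Visit ends.

Bridge Stop & Museum Visit, Bridge Stop & Observatory Lunch, Bridge Stop & Observatory Transfer, Harbour Lunch & Observatory Lunch, Harbour Lunch & Observatory Transfer, Harbour Visit & Market Walk, Museum Visit & Observatory Lunch, Museum Visit & Observatory Transfer, Observatory Lunch & Observatory Transfer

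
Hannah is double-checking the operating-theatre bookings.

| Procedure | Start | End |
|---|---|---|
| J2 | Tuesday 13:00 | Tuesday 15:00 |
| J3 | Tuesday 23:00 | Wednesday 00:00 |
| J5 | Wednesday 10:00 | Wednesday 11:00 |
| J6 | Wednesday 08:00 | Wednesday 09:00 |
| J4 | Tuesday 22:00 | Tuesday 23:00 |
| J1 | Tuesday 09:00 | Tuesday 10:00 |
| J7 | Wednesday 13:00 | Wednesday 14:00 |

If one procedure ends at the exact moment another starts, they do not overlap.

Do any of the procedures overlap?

Sorted by start: J1, J2, J4, J3, J6, J5, J7.
J2 starts after J1 ends — done with J1.
J4 starts after J2 ends — done with J2.
J3 starts exactly when J4 ends (back-to-back, no overlap) — done with J4.
J6 starts after J3 ends — done with J3.
J5 starts after J6 ends — done with J6.
J7 starts after J5 ends.
Every pair is clear; the schedule has no overlaps.

No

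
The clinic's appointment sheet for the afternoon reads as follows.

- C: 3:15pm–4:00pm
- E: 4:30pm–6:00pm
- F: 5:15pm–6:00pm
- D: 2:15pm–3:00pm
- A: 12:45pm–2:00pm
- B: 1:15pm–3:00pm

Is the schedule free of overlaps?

No

Two intervals overlap when each starts before the other ends.
Sorted by start: A, B, D, C, E, F.
B starts before A ends → A and B overlap.
That's a conflict, so the schedule is not conflict-free.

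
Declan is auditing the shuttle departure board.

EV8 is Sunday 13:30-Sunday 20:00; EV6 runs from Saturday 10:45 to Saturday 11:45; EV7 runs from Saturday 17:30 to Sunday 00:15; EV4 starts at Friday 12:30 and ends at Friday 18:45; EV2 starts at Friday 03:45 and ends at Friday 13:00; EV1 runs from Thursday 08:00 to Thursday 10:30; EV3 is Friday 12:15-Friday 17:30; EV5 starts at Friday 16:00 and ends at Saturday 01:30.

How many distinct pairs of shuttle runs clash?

Sorted by start: EV1, EV2, EV3, EV4, EV5, EV6, EV7, EV8.
EV2 starts after EV1 ends, so nothing later overlaps EV1 either.
EV3 starts before EV2 ends → EV2 and EV3 overlap.
EV4 starts before EV2 ends → EV2 and EV4 overlap.
EV5 starts after EV2 ends, so nothing later overlaps EV2 either.
EV4 starts before EV3 ends → EV3 and EV4 overlap.
EV5 starts before EV3 ends → EV3 and EV5 overlap.
EV6 starts after EV3 ends, so nothing later overlaps EV3 either.
EV5 starts before EV4 ends → EV4 and EV5 overlap.
EV6 starts after EV4 ends, so nothing later overlaps EV4 either.
EV6 starts after EV5 ends, so nothing later overlaps EV5 either.
EV7 starts after EV6 ends, so nothing later overlaps EV6 either.
EV8 starts after EV7 ends.
Overlapping pairs: EV2 & EV3, EV2 & EV4, EV3 & EV4, EV3 & EV5, EV4 & EV5 — 5 in total.

5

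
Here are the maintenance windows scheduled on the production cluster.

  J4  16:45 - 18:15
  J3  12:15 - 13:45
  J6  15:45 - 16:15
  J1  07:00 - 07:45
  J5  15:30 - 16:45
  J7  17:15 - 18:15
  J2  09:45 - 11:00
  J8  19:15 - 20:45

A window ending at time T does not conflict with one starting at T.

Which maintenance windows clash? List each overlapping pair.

J4 & J7, J5 & J6

Sorted by start: J1, J2, J3, J5, J6, J4, J7, J8.
J2 starts after J1 ends — done with J1.
J3 starts after J2 ends — done with J2.
J5 starts after J3 ends — done with J3.
J6 starts before J5 ends → J5 and J6 overlap.
J4 starts exactly when J5 ends (back-to-back, no overlap) — done with J5.
J4 starts after J6 ends — done with J6.
J7 starts before J4 ends → J4 and J7 overlap.
J8 starts after J4 ends.
J8 starts after J7 ends.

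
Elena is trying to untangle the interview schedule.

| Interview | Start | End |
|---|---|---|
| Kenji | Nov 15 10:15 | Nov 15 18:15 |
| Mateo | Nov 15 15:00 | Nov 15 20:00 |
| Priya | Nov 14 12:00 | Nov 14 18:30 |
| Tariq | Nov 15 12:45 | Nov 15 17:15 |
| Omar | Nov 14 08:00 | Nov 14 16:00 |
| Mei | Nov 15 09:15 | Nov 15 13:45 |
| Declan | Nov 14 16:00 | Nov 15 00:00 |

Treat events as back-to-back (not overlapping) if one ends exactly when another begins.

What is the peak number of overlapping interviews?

3

Sweep the timeline, counting +1 at each start and −1 at each end (ends before starts at a tie):
Nov 14 08:00 start Omar → 1
Nov 14 12:00 start Priya → 2
Nov 14 16:00 end Omar → 1
Nov 14 16:00 start Declan → 2
Nov 14 18:30 end Priya → 1
Nov 15 00:00 end Declan → 0
Nov 15 09:15 start Mei → 1
Nov 15 10:15 start Kenji → 2
Nov 15 12:45 start Tariq → 3
Nov 15 13:45 end Mei → 2
Nov 15 15:00 start Mateo → 3
Nov 15 17:15 end Tariq → 2
Nov 15 18:15 end Kenji → 1
Nov 15 20:00 end Mateo → 0
Peak is 3, at Nov 15 12:45 (Kenji, Mei, Tariq).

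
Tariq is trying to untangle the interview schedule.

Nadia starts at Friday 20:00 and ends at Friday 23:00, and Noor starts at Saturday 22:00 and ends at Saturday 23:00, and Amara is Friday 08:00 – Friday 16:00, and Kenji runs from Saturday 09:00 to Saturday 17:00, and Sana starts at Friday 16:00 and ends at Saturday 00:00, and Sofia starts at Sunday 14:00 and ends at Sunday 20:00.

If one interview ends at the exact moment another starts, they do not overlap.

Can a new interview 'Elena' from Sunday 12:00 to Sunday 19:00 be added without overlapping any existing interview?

Amara: ends Friday 16:00 at or before Elena starts Sunday 12:00 → clear.
Sana: ends Saturday 00:00 at or before Elena starts Sunday 12:00 → clear.
Nadia: ends Friday 23:00 at or before Elena starts Sunday 12:00 → clear.
Kenji: ends Saturday 17:00 at or before Elena starts Sunday 12:00 → clear.
Noor: ends Saturday 23:00 at or before Elena starts Sunday 12:00 → clear.
Sofia: starts Sunday 14:00 before Elena ends Sunday 19:00, and ends Sunday 20:00 after Elena starts Sunday 12:00 → overlap.
Elena overlaps Sofia.

No — it overlaps Sofia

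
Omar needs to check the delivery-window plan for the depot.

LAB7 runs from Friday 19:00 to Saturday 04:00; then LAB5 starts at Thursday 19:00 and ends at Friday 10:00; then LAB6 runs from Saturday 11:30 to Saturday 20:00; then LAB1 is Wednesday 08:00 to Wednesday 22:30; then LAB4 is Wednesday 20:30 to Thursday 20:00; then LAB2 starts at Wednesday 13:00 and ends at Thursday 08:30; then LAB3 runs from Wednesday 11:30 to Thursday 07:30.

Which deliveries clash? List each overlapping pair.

LAB1 & LAB2, LAB1 & LAB3, LAB1 & LAB4, LAB2 & LAB3, LAB2 & LAB4, LAB3 & LAB4, LAB4 & LAB5

Sorted by start: LAB1, LAB3, LAB2, LAB4, LAB5, LAB7, LAB6.
LAB3 starts before LAB1 ends → LAB1 and LAB3 overlap.
LAB2 starts before LAB1 ends → LAB1 and LAB2 overlap.
LAB4 starts before LAB1 ends → LAB1 and LAB4 overlap.
LAB5 starts after LAB1 ends — done with LAB1.
LAB2 starts before LAB3 ends → LAB3 and LAB2 overlap.
LAB4 starts before LAB3 ends → LAB3 and LAB4 overlap.
LAB5 starts after LAB3 ends — done with LAB3.
LAB4 starts before LAB2 ends → LAB2 and LAB4 overlap.
LAB5 starts after LAB2 ends — done with LAB2.
LAB5 starts before LAB4 ends → LAB4 and LAB5 overlap.
LAB7 starts after LAB4 ends — done with LAB4.
LAB7 starts after LAB5 ends — done with LAB5.
LAB6 starts after LAB7 ends.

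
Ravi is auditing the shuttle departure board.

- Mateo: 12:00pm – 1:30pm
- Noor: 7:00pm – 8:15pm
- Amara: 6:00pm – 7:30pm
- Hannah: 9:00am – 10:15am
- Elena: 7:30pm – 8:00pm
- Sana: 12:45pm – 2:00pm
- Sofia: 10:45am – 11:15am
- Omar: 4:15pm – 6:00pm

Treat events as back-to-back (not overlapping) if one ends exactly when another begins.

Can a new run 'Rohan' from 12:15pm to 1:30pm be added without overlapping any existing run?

Hannah: ends 10:15am at or before Rohan starts 12:15pm → clear.
Sofia: ends 11:15am at or before Rohan starts 12:15pm → clear.
Mateo: starts 12:00pm before Rohan ends 1:30pm, and ends 1:30pm after Rohan starts 12:15pm → overlap.
Sana: starts 12:45pm before Rohan ends 1:30pm, and ends 2:00pm after Rohan starts 12:15pm → overlap.
Omar: starts 4:15pm at or after Rohan ends 1:30pm → clear.
Amara: starts 6:00pm at or after Rohan ends 1:30pm → clear.
Noor: starts 7:00pm at or after Rohan ends 1:30pm → clear.
Elena: starts 7:30pm at or after Rohan ends 1:30pm → clear.
Rohan overlaps Mateo, Sana.

No — it overlaps Mateo, Sana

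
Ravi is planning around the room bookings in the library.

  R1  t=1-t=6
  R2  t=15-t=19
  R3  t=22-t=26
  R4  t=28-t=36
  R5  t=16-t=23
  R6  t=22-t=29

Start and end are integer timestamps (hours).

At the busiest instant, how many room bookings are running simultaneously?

3

Walk through starts and ends in time order (an end at T is processed before a start at T):
t=1 start R1 → 1
t=6 end R1 → 0
t=15 start R2 → 1
t=16 start R5 → 2
t=19 end R2 → 1
t=22 start R3 → 2
t=22 start R6 → 3
t=23 end R5 → 2
t=26 end R3 → 1
t=28 start R4 → 2
t=29 end R6 → 1
t=36 end R4 → 0
Peak is 3, at t=22 (R3, R5, R6).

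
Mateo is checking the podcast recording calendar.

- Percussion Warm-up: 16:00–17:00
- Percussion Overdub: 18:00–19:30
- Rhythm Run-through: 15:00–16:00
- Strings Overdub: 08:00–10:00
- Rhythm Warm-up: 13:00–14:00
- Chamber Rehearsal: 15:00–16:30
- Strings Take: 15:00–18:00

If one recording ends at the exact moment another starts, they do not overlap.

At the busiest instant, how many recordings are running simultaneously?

3

Sweep the timeline, counting +1 at each start and −1 at each end (ends before starts at a tie):
08:00 start Strings Overdub → 1
10:00 end Strings Overdub → 0
13:00 start Rhythm Warm-up → 1
14:00 end Rhythm Warm-up → 0
15:00 start Chamber Rehearsal → 1
15:00 start Rhythm Run-through → 2
15:00 start Strings Take → 3
16:00 end Rhythm Run-through → 2
16:00 start Percussion Warm-up → 3
16:30 end Chamber Rehearsal → 2
17:00 end Percussion Warm-up → 1
18:00 end Strings Take → 0
18:00 start Percussion Overdub → 1
19:30 end Percussion Overdub → 0
Peak is 3, at 15:00 (Chamber Rehearsal, Rhythm Run-through, Strings Take).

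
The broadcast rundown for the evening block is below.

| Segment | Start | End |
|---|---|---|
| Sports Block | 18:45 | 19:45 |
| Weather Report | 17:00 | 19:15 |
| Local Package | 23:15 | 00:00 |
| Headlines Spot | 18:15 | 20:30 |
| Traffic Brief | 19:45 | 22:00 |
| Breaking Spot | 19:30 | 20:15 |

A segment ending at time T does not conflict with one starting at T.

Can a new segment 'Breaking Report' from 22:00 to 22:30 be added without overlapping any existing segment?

Weather Report: ends 19:15 at or before Breaking Report starts 22:00 → clear.
Headlines Spot: ends 20:30 at or before Breaking Report starts 22:00 → clear.
Sports Block: ends 19:45 at or before Breaking Report starts 22:00 → clear.
Breaking Spot: ends 20:15 at or before Breaking Report starts 22:00 → clear.
Traffic Brief: ends 22:00 at or before Breaking Report starts 22:00 → clear.
Local Package: starts 23:15 at or after Breaking Report ends 22:30 → clear.

Yes — the slot is free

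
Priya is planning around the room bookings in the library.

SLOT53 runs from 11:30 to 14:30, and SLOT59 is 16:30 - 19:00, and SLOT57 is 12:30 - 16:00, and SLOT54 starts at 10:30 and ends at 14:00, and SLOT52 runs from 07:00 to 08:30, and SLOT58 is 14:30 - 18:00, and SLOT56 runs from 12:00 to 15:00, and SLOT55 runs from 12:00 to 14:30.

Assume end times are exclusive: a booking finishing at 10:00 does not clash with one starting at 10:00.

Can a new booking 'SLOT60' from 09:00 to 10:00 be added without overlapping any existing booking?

Yes — the slot is free

SLOT52: ends 08:30 at or before SLOT60 starts 09:00 → clear.
SLOT54: starts 10:30 at or after SLOT60 ends 10:00 → clear.
SLOT53: starts 11:30 at or after SLOT60 ends 10:00 → clear.
SLOT55: starts 12:00 at or after SLOT60 ends 10:00 → clear.
SLOT56: starts 12:00 at or after SLOT60 ends 10:00 → clear.
SLOT57: starts 12:30 at or after SLOT60 ends 10:00 → clear.
SLOT58: starts 14:30 at or after SLOT60 ends 10:00 → clear.
SLOT59: starts 16:30 at or after SLOT60 ends 10:00 → clear.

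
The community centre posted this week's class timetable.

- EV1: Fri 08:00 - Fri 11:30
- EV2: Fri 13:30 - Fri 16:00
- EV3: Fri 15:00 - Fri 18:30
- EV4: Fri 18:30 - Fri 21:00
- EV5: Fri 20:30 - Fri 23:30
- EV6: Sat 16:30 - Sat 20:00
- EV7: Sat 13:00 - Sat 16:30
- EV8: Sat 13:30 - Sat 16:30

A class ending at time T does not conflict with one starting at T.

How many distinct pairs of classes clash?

Check each pair: they overlap iff neither finishes before the other starts.
Sorted by start: EV1, EV2, EV3, EV4, EV5, EV7, EV8, EV6.
EV2 starts after EV1 ends; EV1 is clear from here.
EV3 starts before EV2 ends → EV2 and EV3 overlap.
EV4 starts after EV2 ends; EV2 is clear from here.
EV4 starts exactly when EV3 ends (back-to-back, no overlap); EV3 is clear from here.
EV5 starts before EV4 ends → EV4 and EV5 overlap.
EV7 starts after EV4 ends; EV4 is clear from here.
EV7 starts after EV5 ends; EV5 is clear from here.
EV8 starts before EV7 ends → EV7 and EV8 overlap.
EV6 starts exactly when EV7 ends (back-to-back, no overlap).
EV6 starts exactly when EV8 ends (back-to-back, no overlap).
Overlapping pairs: EV2 & EV3, EV4 & EV5, EV7 & EV8 — 3 in total.

3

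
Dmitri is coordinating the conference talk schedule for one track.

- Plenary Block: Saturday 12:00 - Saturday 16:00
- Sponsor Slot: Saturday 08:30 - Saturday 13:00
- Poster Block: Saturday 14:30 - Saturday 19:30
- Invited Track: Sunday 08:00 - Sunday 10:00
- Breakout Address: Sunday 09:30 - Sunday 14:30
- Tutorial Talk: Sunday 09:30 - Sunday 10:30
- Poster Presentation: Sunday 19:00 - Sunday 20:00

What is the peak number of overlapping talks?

Sweep the timeline, counting +1 at each start and −1 at each end (ends before starts at a tie):
Saturday 08:30 start Sponsor Slot → 1
Saturday 12:00 start Plenary Block → 2
Saturday 13:00 end Sponsor Slot → 1
Saturday 14:30 start Poster Block → 2
Saturday 16:00 end Plenary Block → 1
Saturday 19:30 end Poster Block → 0
Sunday 08:00 start Invited Track → 1
Sunday 09:30 start Breakout Address → 2
Sunday 09:30 start Tutorial Talk → 3
Sunday 10:00 end Invited Track → 2
Sunday 10:30 end Tutorial Talk → 1
Sunday 14:30 end Breakout Address → 0
Sunday 19:00 start Poster Presentation → 1
Sunday 20:00 end Poster Presentation → 0
Peak is 3, at Sunday 09:30 (Breakout Address, Invited Track, Tutorial Talk).

3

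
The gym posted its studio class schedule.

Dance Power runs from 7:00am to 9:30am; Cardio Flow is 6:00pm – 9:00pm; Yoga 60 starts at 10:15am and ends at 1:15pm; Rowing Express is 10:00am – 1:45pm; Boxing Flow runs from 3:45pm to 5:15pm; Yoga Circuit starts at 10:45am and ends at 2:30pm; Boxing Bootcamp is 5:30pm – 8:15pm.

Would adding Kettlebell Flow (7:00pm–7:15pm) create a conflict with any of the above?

Yes — it overlaps Boxing Bootcamp, Cardio Flow

Dance Power: ends 9:30am at or before Kettlebell Flow starts 7:00pm → clear.
Rowing Express: ends 1:45pm at or before Kettlebell Flow starts 7:00pm → clear.
Yoga 60: ends 1:15pm at or before Kettlebell Flow starts 7:00pm → clear.
Yoga Circuit: ends 2:30pm at or before Kettlebell Flow starts 7:00pm → clear.
Boxing Flow: ends 5:15pm at or before Kettlebell Flow starts 7:00pm → clear.
Boxing Bootcamp: starts 5:30pm before Kettlebell Flow ends 7:15pm, and ends 8:15pm after Kettlebell Flow starts 7:00pm → overlap.
Cardio Flow: starts 6:00pm before Kettlebell Flow ends 7:15pm, and ends 9:00pm after Kettlebell Flow starts 7:00pm → overlap.
Kettlebell Flow overlaps Boxing Bootcamp, Cardio Flow.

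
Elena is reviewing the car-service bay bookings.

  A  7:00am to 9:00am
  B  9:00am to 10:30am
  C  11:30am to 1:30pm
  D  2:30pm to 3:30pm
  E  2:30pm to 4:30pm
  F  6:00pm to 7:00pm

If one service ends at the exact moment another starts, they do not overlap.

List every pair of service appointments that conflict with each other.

D & E

Check each pair: they overlap iff neither finishes before the other starts.
Sorted by start: A, B, C, D, E, F.
B starts exactly when A ends (back-to-back, no overlap), so nothing later overlaps A either.
C starts after B ends, so nothing later overlaps B either.
D starts after C ends, so nothing later overlaps C either.
E starts before D ends → D and E overlap.
F starts after D ends.
F starts after E ends.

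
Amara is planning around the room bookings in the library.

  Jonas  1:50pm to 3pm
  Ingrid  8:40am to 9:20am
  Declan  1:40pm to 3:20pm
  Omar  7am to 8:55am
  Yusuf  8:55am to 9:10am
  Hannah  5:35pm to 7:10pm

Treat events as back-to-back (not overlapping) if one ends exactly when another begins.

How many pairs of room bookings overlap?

Two intervals overlap when each starts before the other ends.
Sorted by start: Omar, Ingrid, Yusuf, Declan, Jonas, Hannah.
Ingrid starts before Omar ends → Omar and Ingrid overlap.
Yusuf starts exactly when Omar ends (back-to-back, no overlap); Omar is clear from here.
Yusuf starts before Ingrid ends → Ingrid and Yusuf overlap.
Declan starts after Ingrid ends; Ingrid is clear from here.
Declan starts after Yusuf ends; Yusuf is clear from here.
Jonas starts before Declan ends → Declan and Jonas overlap.
Hannah starts after Declan ends.
Hannah starts after Jonas ends.
Overlapping pairs: Declan & Jonas, Ingrid & Omar, Ingrid & Yusuf — 3 in total.

3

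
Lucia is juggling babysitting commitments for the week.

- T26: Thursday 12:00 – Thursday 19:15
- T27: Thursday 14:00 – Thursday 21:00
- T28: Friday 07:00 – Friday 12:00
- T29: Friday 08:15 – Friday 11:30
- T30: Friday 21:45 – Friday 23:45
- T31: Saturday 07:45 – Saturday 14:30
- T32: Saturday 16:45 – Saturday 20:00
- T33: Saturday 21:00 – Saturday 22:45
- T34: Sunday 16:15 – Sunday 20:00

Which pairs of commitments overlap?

Sorted by start: T26, T27, T28, T29, T30, T31, T32, T33, T34.
T27 starts before T26 ends → T26 and T27 overlap.
T28 starts after T26 ends, so T26 has no further overlaps.
T28 starts after T27 ends, so T27 has no further overlaps.
T29 starts before T28 ends → T28 and T29 overlap.
T30 starts after T28 ends, so T28 has no further overlaps.
T30 starts after T29 ends, so T29 has no further overlaps.
T31 starts after T30 ends, so T30 has no further overlaps.
T32 starts after T31 ends, so T31 has no further overlaps.
T33 starts after T32 ends, so T32 has no further overlaps.
T34 starts after T33 ends.

T26 & T27, T28 & T29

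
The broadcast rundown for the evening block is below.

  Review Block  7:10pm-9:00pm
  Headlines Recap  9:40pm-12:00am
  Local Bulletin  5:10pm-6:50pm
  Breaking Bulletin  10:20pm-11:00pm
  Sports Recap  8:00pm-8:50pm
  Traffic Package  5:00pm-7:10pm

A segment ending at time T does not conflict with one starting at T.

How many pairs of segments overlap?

Sorted by start: Traffic Package, Local Bulletin, Review Block, Sports Recap, Headlines Recap, Breaking Bulletin.
Local Bulletin starts before Traffic Package ends → Traffic Package and Local Bulletin overlap.
Review Block starts exactly when Traffic Package ends (back-to-back, no overlap), so nothing later overlaps Traffic Package either.
Review Block starts after Local Bulletin ends, so nothing later overlaps Local Bulletin either.
Sports Recap starts before Review Block ends → Review Block and Sports Recap overlap.
Headlines Recap starts after Review Block ends, so nothing later overlaps Review Block either.
Headlines Recap starts after Sports Recap ends, so nothing later overlaps Sports Recap either.
Breaking Bulletin starts before Headlines Recap ends → Headlines Recap and Breaking Bulletin overlap.
Overlapping pairs: Breaking Bulletin & Headlines Recap, Local Bulletin & Traffic Package, Review Block & Sports Recap — 3 in total.

3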